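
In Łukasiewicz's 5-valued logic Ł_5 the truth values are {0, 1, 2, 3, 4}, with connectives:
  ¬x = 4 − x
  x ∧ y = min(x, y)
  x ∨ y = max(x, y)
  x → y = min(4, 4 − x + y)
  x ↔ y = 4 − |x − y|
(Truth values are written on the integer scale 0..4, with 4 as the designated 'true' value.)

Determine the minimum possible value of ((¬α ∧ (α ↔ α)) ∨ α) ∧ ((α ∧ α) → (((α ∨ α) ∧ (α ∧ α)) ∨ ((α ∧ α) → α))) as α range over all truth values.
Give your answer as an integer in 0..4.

Take α = 2:
¬α = ¬2 = 2
α ↔ α = 2 ↔ 2 = 4
¬α ∧ (α ↔ α) = 2 ∧ 4 = 2
(¬α ∧ (α ↔ α)) ∨ α = 2 ∨ 2 = 2
α ∧ α = 2 ∧ 2 = 2
α ∨ α = 2 ∨ 2 = 2
α ∧ α = 2 ∧ 2 = 2
(α ∨ α) ∧ (α ∧ α) = 2 ∧ 2 = 2
α ∧ α = 2 ∧ 2 = 2
(α ∧ α) → α = 2 → 2 = 4
((α ∨ α) ∧ (α ∧ α)) ∨ ((α ∧ α) → α) = 2 ∨ 4 = 4
(α ∧ α) → (((α ∨ α) ∧ (α ∧ α)) ∨ ((α ∧ α) → α)) = 2 → 4 = 4
((¬α ∧ (α ↔ α)) ∨ α) ∧ ((α ∧ α) → (((α ∨ α) ∧ (α ∧ α)) ∨ ((α ∧ α) → α))) = 2 ∧ 4 = 2
No assignment yields a value below 2, so this is the minimum.

2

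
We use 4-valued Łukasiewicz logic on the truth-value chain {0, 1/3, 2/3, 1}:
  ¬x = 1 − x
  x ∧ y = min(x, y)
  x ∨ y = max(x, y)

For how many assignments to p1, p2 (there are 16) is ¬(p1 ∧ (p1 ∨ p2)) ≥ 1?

4

p1 = 0, p2 = 0 ↦ 1  ≥
p1 = 0, p2 = 1/3 ↦ 1  ≥
p1 = 0, p2 = 2/3 ↦ 1  ≥
p1 = 0, p2 = 1 ↦ 1  ≥
p1 = 1/3, p2 = 0 ↦ 2/3  <
p1 = 1/3, p2 = 1/3 ↦ 2/3  <
p1 = 1/3, p2 = 2/3 ↦ 2/3  <
p1 = 1/3, p2 = 1 ↦ 2/3  <
p1 = 2/3, p2 = 0 ↦ 1/3  <
p1 = 2/3, p2 = 1/3 ↦ 1/3  <
p1 = 2/3, p2 = 2/3 ↦ 1/3  <
p1 = 2/3, p2 = 1 ↦ 1/3  <
p1 = 1, p2 = 0 ↦ 0  <
p1 = 1, p2 = 1/3 ↦ 0  <
p1 = 1, p2 = 2/3 ↦ 0  <
p1 = 1, p2 = 1 ↦ 0  <
So 4 of the 16 assignments meet the threshold.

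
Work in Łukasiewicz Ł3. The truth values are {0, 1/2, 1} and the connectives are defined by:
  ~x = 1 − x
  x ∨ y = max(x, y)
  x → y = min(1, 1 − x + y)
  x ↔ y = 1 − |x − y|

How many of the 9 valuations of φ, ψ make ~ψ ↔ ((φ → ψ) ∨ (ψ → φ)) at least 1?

φ = 0, ψ = 0 ↦ 1  ≥
φ = 0, ψ = 1/2 ↦ 1/2  <
φ = 0, ψ = 1 ↦ 0  <
φ = 1/2, ψ = 0 ↦ 1  ≥
φ = 1/2, ψ = 1/2 ↦ 1/2  <
φ = 1/2, ψ = 1 ↦ 0  <
φ = 1, ψ = 0 ↦ 1  ≥
φ = 1, ψ = 1/2 ↦ 1/2  <
φ = 1, ψ = 1 ↦ 0  <
So 3 of the 9 assignments meet the threshold.

3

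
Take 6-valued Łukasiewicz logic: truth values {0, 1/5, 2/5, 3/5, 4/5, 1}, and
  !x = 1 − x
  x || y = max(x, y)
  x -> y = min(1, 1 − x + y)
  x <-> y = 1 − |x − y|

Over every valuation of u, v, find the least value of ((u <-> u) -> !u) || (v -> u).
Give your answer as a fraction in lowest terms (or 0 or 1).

3/5

Take u = 2/5, v = 4/5:
u <-> u = 2/5 <-> 2/5 = 1
!u = !2/5 = 3/5
(u <-> u) -> !u = 1 -> 3/5 = 3/5
v -> u = 4/5 -> 2/5 = 3/5
((u <-> u) -> !u) || (v -> u) = 3/5 || 3/5 = 3/5
No assignment yields a value below 3/5, so this is the minimum.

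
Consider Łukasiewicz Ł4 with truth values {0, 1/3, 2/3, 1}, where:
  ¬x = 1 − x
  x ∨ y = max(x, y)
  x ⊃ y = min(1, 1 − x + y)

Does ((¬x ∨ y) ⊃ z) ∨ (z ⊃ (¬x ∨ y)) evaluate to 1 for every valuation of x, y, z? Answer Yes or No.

Yes

At x = 1/3, y = 1, z = 0, for instance:
¬x = ¬1/3 = 2/3
¬x ∨ y = 2/3 ∨ 1 = 1
(¬x ∨ y) ⊃ z = 1 ⊃ 0 = 0
z ⊃ (¬x ∨ y) = 0 ⊃ 1 = 1
((¬x ∨ y) ⊃ z) ∨ (z ⊃ (¬x ∨ y)) = 0 ∨ 1 = 1
and checking the remaining 63 assignments likewise gives ≥ 1 in every case.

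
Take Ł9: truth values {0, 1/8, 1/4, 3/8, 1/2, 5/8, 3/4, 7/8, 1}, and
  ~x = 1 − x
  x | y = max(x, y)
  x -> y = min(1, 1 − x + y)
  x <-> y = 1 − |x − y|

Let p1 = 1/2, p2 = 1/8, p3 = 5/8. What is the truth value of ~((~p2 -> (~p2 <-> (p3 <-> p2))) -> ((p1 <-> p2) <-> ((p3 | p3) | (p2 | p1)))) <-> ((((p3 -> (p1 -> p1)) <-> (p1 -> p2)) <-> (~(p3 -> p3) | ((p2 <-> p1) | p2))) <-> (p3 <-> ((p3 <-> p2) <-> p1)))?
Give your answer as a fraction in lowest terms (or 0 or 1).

~p2 = ~1/8 = 7/8
~p2 = ~1/8 = 7/8
p3 <-> p2 = 5/8 <-> 1/8 = 1/2
~p2 <-> (p3 <-> p2) = 7/8 <-> 1/2 = 5/8
~p2 -> (~p2 <-> (p3 <-> p2)) = 7/8 -> 5/8 = 3/4
p1 <-> p2 = 1/2 <-> 1/8 = 5/8
p3 | p3 = 5/8 | 5/8 = 5/8
p2 | p1 = 1/8 | 1/2 = 1/2
(p3 | p3) | (p2 | p1) = 5/8 | 1/2 = 5/8
(p1 <-> p2) <-> ((p3 | p3) | (p2 | p1)) = 5/8 <-> 5/8 = 1
(~p2 -> (~p2 <-> (p3 <-> p2))) -> ((p1 <-> p2) <-> ((p3 | p3) | (p2 | p1))) = 3/4 -> 1 = 1
~((~p2 -> (~p2 <-> (p3 <-> p2))) -> ((p1 <-> p2) <-> ((p3 | p3) | (p2 | p1)))) = ~1 = 0
p1 -> p1 = 1/2 -> 1/2 = 1
p3 -> (p1 -> p1) = 5/8 -> 1 = 1
p1 -> p2 = 1/2 -> 1/8 = 5/8
(p3 -> (p1 -> p1)) <-> (p1 -> p2) = 1 <-> 5/8 = 5/8
p3 -> p3 = 5/8 -> 5/8 = 1
~(p3 -> p3) = ~1 = 0
p2 <-> p1 = 1/8 <-> 1/2 = 5/8
(p2 <-> p1) | p2 = 5/8 | 1/8 = 5/8
~(p3 -> p3) | ((p2 <-> p1) | p2) = 0 | 5/8 = 5/8
((p3 -> (p1 -> p1)) <-> (p1 -> p2)) <-> (~(p3 -> p3) | ((p2 <-> p1) | p2)) = 5/8 <-> 5/8 = 1
p3 <-> p2 = 5/8 <-> 1/8 = 1/2
(p3 <-> p2) <-> p1 = 1/2 <-> 1/2 = 1
p3 <-> ((p3 <-> p2) <-> p1) = 5/8 <-> 1 = 5/8
(((p3 -> (p1 -> p1)) <-> (p1 -> p2)) <-> (~(p3 -> p3) | ((p2 <-> p1) | p2))) <-> (p3 <-> ((p3 <-> p2) <-> p1)) = 1 <-> 5/8 = 5/8
~((~p2 -> (~p2 <-> (p3 <-> p2))) -> ((p1 <-> p2) <-> ((p3 | p3) | (p2 | p1)))) <-> ((((p3 -> (p1 -> p1)) <-> (p1 -> p2)) <-> (~(p3 -> p3) | ((p2 <-> p1) | p2))) <-> (p3 <-> ((p3 <-> p2) <-> p1))) = 0 <-> 5/8 = 3/8

3/8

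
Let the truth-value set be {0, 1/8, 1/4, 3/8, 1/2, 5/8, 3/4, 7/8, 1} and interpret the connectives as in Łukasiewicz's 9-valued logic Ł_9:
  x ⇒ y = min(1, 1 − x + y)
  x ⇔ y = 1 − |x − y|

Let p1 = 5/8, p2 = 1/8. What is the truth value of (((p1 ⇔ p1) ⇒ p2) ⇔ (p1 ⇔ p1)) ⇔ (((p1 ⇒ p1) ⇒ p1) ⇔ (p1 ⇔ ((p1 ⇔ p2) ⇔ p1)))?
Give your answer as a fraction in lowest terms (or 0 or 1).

p1 ⇔ p1 = 5/8 ⇔ 5/8 = 1
(p1 ⇔ p1) ⇒ p2 = 1 ⇒ 1/8 = 1/8
p1 ⇔ p1 = 5/8 ⇔ 5/8 = 1
((p1 ⇔ p1) ⇒ p2) ⇔ (p1 ⇔ p1) = 1/8 ⇔ 1 = 1/8
p1 ⇒ p1 = 5/8 ⇒ 5/8 = 1
(p1 ⇒ p1) ⇒ p1 = 1 ⇒ 5/8 = 5/8
p1 ⇔ p2 = 5/8 ⇔ 1/8 = 1/2
(p1 ⇔ p2) ⇔ p1 = 1/2 ⇔ 5/8 = 7/8
p1 ⇔ ((p1 ⇔ p2) ⇔ p1) = 5/8 ⇔ 7/8 = 3/4
((p1 ⇒ p1) ⇒ p1) ⇔ (p1 ⇔ ((p1 ⇔ p2) ⇔ p1)) = 5/8 ⇔ 3/4 = 7/8
(((p1 ⇔ p1) ⇒ p2) ⇔ (p1 ⇔ p1)) ⇔ (((p1 ⇒ p1) ⇒ p1) ⇔ (p1 ⇔ ((p1 ⇔ p2) ⇔ p1))) = 1/8 ⇔ 7/8 = 1/4

1/4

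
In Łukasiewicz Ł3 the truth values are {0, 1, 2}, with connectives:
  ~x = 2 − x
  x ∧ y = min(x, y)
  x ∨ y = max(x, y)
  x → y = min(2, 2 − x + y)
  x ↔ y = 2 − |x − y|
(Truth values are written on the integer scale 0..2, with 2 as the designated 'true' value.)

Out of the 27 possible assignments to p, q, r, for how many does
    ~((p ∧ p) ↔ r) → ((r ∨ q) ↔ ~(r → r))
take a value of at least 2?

16

value 2: 16 assignments (counts)
value 1: 7 assignments
value 0: 4 assignments
So 16 of the 27 assignments meet the threshold.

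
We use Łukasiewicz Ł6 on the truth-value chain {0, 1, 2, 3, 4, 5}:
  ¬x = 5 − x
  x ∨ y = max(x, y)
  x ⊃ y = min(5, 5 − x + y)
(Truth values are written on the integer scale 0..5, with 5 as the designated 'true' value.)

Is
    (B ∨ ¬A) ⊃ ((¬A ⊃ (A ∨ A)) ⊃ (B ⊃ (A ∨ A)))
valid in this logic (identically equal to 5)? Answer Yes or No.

Counterexample: take A = 1, B = 5.
¬A = ¬1 = 4
B ∨ ¬A = 5 ∨ 4 = 5
¬A = ¬1 = 4
A ∨ A = 1 ∨ 1 = 1
¬A ⊃ (A ∨ A) = 4 ⊃ 1 = 2
A ∨ A = 1 ∨ 1 = 1
B ⊃ (A ∨ A) = 5 ⊃ 1 = 1
(¬A ⊃ (A ∨ A)) ⊃ (B ⊃ (A ∨ A)) = 2 ⊃ 1 = 4
(B ∨ ¬A) ⊃ ((¬A ⊃ (A ∨ A)) ⊃ (B ⊃ (A ∨ A))) = 5 ⊃ 4 = 4
This gives 4 ≠ 5.

No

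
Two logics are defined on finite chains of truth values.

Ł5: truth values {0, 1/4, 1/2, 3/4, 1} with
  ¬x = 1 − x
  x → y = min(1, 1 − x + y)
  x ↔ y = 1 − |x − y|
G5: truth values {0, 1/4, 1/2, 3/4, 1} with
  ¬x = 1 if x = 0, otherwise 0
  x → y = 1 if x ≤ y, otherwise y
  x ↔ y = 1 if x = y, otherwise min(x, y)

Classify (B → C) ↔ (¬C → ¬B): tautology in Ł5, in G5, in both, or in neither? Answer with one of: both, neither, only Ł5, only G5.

only Ł5

In Ł5: every assignment gives 1 — tautology.
In G5: at B = 1/2, C = 1/4 the value is 1/4 — not a tautology.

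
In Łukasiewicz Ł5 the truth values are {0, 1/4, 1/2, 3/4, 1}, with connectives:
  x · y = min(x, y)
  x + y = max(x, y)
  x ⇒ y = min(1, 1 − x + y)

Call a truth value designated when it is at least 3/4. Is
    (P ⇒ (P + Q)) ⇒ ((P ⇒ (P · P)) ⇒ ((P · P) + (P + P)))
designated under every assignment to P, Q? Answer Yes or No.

No

Counterexample: take P = 0, Q = 0.
P + Q = 0 + 0 = 0
P ⇒ (P + Q) = 0 ⇒ 0 = 1
P · P = 0 · 0 = 0
P ⇒ (P · P) = 0 ⇒ 0 = 1
P · P = 0 · 0 = 0
P + P = 0 + 0 = 0
(P · P) + (P + P) = 0 + 0 = 0
(P ⇒ (P · P)) ⇒ ((P · P) + (P + P)) = 1 ⇒ 0 = 0
(P ⇒ (P + Q)) ⇒ ((P ⇒ (P · P)) ⇒ ((P · P) + (P + P))) = 1 ⇒ 0 = 0
This gives 0, which is below 3/4.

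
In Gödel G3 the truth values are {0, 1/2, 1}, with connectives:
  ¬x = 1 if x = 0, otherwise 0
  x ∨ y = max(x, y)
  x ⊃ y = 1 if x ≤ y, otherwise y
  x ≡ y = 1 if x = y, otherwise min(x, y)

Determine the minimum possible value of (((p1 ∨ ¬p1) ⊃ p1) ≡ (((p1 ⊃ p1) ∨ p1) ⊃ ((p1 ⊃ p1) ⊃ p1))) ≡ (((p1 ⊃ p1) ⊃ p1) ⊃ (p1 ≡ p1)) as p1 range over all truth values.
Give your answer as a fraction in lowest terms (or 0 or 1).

Take p1 = 1/2:
¬p1 = ¬1/2 = 0
p1 ∨ ¬p1 = 1/2 ∨ 0 = 1/2
(p1 ∨ ¬p1) ⊃ p1 = 1/2 ⊃ 1/2 = 1
p1 ⊃ p1 = 1/2 ⊃ 1/2 = 1
(p1 ⊃ p1) ∨ p1 = 1 ∨ 1/2 = 1
p1 ⊃ p1 = 1/2 ⊃ 1/2 = 1
(p1 ⊃ p1) ⊃ p1 = 1 ⊃ 1/2 = 1/2
((p1 ⊃ p1) ∨ p1) ⊃ ((p1 ⊃ p1) ⊃ p1) = 1 ⊃ 1/2 = 1/2
((p1 ∨ ¬p1) ⊃ p1) ≡ (((p1 ⊃ p1) ∨ p1) ⊃ ((p1 ⊃ p1) ⊃ p1)) = 1 ≡ 1/2 = 1/2
p1 ⊃ p1 = 1/2 ⊃ 1/2 = 1
(p1 ⊃ p1) ⊃ p1 = 1 ⊃ 1/2 = 1/2
p1 ≡ p1 = 1/2 ≡ 1/2 = 1
((p1 ⊃ p1) ⊃ p1) ⊃ (p1 ≡ p1) = 1/2 ⊃ 1 = 1
(((p1 ∨ ¬p1) ⊃ p1) ≡ (((p1 ⊃ p1) ∨ p1) ⊃ ((p1 ⊃ p1) ⊃ p1))) ≡ (((p1 ⊃ p1) ⊃ p1) ⊃ (p1 ≡ p1)) = 1/2 ≡ 1 = 1/2
No assignment yields a value below 1/2, so this is the minimum.

1/2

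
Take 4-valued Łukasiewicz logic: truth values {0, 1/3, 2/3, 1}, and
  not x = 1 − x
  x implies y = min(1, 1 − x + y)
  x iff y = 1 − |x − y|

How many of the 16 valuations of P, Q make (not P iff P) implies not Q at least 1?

P = 0, Q = 0 ↦ 1  ≥
P = 0, Q = 1/3 ↦ 1  ≥
P = 0, Q = 2/3 ↦ 1  ≥
P = 0, Q = 1 ↦ 1  ≥
P = 1/3, Q = 0 ↦ 1  ≥
P = 1/3, Q = 1/3 ↦ 1  ≥
P = 1/3, Q = 2/3 ↦ 2/3  <
P = 1/3, Q = 1 ↦ 1/3  <
P = 2/3, Q = 0 ↦ 1  ≥
P = 2/3, Q = 1/3 ↦ 1  ≥
P = 2/3, Q = 2/3 ↦ 2/3  <
P = 2/3, Q = 1 ↦ 1/3  <
P = 1, Q = 0 ↦ 1  ≥
P = 1, Q = 1/3 ↦ 1  ≥
P = 1, Q = 2/3 ↦ 1  ≥
P = 1, Q = 1 ↦ 1  ≥
So 12 of the 16 assignments meet the threshold.

12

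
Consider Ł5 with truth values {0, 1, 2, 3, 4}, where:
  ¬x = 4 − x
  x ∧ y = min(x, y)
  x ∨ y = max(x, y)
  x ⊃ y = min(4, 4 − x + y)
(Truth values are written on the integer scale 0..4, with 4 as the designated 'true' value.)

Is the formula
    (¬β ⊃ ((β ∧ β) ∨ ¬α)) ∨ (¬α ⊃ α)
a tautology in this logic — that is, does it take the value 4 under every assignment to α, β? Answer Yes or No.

No

Counterexample: take α = 1, β = 0.
¬β = ¬0 = 4
β ∧ β = 0 ∧ 0 = 0
¬α = ¬1 = 3
(β ∧ β) ∨ ¬α = 0 ∨ 3 = 3
¬β ⊃ ((β ∧ β) ∨ ¬α) = 4 ⊃ 3 = 3
¬α = ¬1 = 3
¬α ⊃ α = 3 ⊃ 1 = 2
(¬β ⊃ ((β ∧ β) ∨ ¬α)) ∨ (¬α ⊃ α) = 3 ∨ 2 = 3
This gives 3 ≠ 4.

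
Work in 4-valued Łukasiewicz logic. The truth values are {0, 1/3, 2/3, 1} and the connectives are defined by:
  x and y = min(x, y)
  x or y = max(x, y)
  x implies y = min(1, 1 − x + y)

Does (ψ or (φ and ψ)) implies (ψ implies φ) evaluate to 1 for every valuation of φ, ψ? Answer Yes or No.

Counterexample: take φ = 0, ψ = 2/3.
φ and ψ = 0 and 2/3 = 0
ψ or (φ and ψ) = 2/3 or 0 = 2/3
ψ implies φ = 2/3 implies 0 = 1/3
(ψ or (φ and ψ)) implies (ψ implies φ) = 2/3 implies 1/3 = 2/3
This gives 2/3 ≠ 1.

No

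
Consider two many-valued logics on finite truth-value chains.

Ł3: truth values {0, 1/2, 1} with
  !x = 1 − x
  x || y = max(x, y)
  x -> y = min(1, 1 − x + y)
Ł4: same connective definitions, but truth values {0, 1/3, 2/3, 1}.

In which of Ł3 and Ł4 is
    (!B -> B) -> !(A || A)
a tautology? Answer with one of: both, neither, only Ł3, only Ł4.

In Ł3: at A = 1/2, B = 1/2 the value is 1/2 — not a tautology.
In Ł4: at A = 1/3, B = 2/3 the value is 2/3 — not a tautology.

neither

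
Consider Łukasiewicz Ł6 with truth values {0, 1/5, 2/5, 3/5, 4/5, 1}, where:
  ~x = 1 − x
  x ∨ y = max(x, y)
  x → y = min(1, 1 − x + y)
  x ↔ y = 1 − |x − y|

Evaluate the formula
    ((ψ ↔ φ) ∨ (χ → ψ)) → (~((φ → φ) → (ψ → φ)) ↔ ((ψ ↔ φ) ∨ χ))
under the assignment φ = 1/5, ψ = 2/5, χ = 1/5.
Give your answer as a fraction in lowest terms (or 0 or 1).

2/5

ψ ↔ φ = 2/5 ↔ 1/5 = 4/5
χ → ψ = 1/5 → 2/5 = 1
(ψ ↔ φ) ∨ (χ → ψ) = 4/5 ∨ 1 = 1
φ → φ = 1/5 → 1/5 = 1
ψ → φ = 2/5 → 1/5 = 4/5
(φ → φ) → (ψ → φ) = 1 → 4/5 = 4/5
~((φ → φ) → (ψ → φ)) = ~4/5 = 1/5
ψ ↔ φ = 2/5 ↔ 1/5 = 4/5
(ψ ↔ φ) ∨ χ = 4/5 ∨ 1/5 = 4/5
~((φ → φ) → (ψ → φ)) ↔ ((ψ ↔ φ) ∨ χ) = 1/5 ↔ 4/5 = 2/5
((ψ ↔ φ) ∨ (χ → ψ)) → (~((φ → φ) → (ψ → φ)) ↔ ((ψ ↔ φ) ∨ χ)) = 1 → 2/5 = 2/5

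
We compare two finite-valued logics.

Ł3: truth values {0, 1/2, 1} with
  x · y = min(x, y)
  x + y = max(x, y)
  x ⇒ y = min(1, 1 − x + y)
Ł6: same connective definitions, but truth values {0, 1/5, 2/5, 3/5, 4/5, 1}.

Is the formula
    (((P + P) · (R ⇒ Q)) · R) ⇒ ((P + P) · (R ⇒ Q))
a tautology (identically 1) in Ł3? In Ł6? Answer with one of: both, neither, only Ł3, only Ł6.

both

In Ł3: every assignment gives 1 — tautology.
In Ł6: every assignment gives 1 — tautology.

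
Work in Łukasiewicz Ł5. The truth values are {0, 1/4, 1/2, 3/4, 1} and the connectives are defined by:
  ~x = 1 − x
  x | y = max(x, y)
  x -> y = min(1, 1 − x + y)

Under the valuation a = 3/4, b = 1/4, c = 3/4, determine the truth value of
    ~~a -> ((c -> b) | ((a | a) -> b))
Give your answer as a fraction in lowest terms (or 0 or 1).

3/4

~a = ~3/4 = 1/4
~~a = ~1/4 = 3/4
c -> b = 3/4 -> 1/4 = 1/2
a | a = 3/4 | 3/4 = 3/4
(a | a) -> b = 3/4 -> 1/4 = 1/2
(c -> b) | ((a | a) -> b) = 1/2 | 1/2 = 1/2
~~a -> ((c -> b) | ((a | a) -> b)) = 3/4 -> 1/2 = 3/4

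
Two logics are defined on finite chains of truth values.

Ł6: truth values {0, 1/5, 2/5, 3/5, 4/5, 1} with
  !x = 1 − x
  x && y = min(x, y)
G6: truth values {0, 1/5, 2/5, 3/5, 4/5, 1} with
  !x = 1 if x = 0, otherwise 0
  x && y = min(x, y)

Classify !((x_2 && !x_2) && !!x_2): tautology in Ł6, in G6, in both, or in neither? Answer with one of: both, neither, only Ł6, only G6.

only G6

In Ł6: at x_2 = 1/5 the value is 4/5 — not a tautology.
In G6: every assignment gives 1 — tautology.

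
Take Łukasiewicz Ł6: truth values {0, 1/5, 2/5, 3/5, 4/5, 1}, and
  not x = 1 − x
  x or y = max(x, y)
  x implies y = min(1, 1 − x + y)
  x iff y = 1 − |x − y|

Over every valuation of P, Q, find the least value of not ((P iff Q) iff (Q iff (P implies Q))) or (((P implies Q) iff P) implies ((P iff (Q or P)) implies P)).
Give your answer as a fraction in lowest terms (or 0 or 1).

Take P = 2/5, Q = 0:
P iff Q = 2/5 iff 0 = 3/5
P implies Q = 2/5 implies 0 = 3/5
Q iff (P implies Q) = 0 iff 3/5 = 2/5
(P iff Q) iff (Q iff (P implies Q)) = 3/5 iff 2/5 = 4/5
not ((P iff Q) iff (Q iff (P implies Q))) = not 4/5 = 1/5
P implies Q = 2/5 implies 0 = 3/5
(P implies Q) iff P = 3/5 iff 2/5 = 4/5
Q or P = 0 or 2/5 = 2/5
P iff (Q or P) = 2/5 iff 2/5 = 1
(P iff (Q or P)) implies P = 1 implies 2/5 = 2/5
((P implies Q) iff P) implies ((P iff (Q or P)) implies P) = 4/5 implies 2/5 = 3/5
not ((P iff Q) iff (Q iff (P implies Q))) or (((P implies Q) iff P) implies ((P iff (Q or P)) implies P)) = 1/5 or 3/5 = 3/5
No assignment yields a value below 3/5, so this is the minimum.

3/5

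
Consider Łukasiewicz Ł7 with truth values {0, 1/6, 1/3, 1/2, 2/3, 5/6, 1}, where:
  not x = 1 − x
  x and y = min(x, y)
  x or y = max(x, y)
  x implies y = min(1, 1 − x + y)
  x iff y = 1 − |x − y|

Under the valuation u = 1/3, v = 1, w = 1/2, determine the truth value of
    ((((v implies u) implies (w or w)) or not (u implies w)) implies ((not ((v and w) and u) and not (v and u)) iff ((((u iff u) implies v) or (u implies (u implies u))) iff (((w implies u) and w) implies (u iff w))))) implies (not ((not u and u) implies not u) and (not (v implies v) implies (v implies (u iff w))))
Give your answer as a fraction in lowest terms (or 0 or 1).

1/3

v implies u = 1 implies 1/3 = 1/3
w or w = 1/2 or 1/2 = 1/2
(v implies u) implies (w or w) = 1/3 implies 1/2 = 1
u implies w = 1/3 implies 1/2 = 1
not (u implies w) = not 1 = 0
((v implies u) implies (w or w)) or not (u implies w) = 1 or 0 = 1
v and w = 1 and 1/2 = 1/2
(v and w) and u = 1/2 and 1/3 = 1/3
not ((v and w) and u) = not 1/3 = 2/3
v and u = 1 and 1/3 = 1/3
not (v and u) = not 1/3 = 2/3
not ((v and w) and u) and not (v and u) = 2/3 and 2/3 = 2/3
u iff u = 1/3 iff 1/3 = 1
(u iff u) implies v = 1 implies 1 = 1
u implies u = 1/3 implies 1/3 = 1
u implies (u implies u) = 1/3 implies 1 = 1
((u iff u) implies v) or (u implies (u implies u)) = 1 or 1 = 1
w implies u = 1/2 implies 1/3 = 5/6
(w implies u) and w = 5/6 and 1/2 = 1/2
u iff w = 1/3 iff 1/2 = 5/6
((w implies u) and w) implies (u iff w) = 1/2 implies 5/6 = 1
(((u iff u) implies v) or (u implies (u implies u))) iff (((w implies u) and w) implies (u iff w)) = 1 iff 1 = 1
(not ((v and w) and u) and not (v and u)) iff ((((u iff u) implies v) or (u implies (u implies u))) iff (((w implies u) and w) implies (u iff w))) = 2/3 iff 1 = 2/3
(((v implies u) implies (w or w)) or not (u implies w)) implies ((not ((v and w) and u) and not (v and u)) iff ((((u iff u) implies v) or (u implies (u implies u))) iff (((w implies u) and w) implies (u iff w)))) = 1 implies 2/3 = 2/3
not u = not 1/3 = 2/3
not u and u = 2/3 and 1/3 = 1/3
not u = not 1/3 = 2/3
(not u and u) implies not u = 1/3 implies 2/3 = 1
not ((not u and u) implies not u) = not 1 = 0
v implies v = 1 implies 1 = 1
not (v implies v) = not 1 = 0
u iff w = 1/3 iff 1/2 = 5/6
v implies (u iff w) = 1 implies 5/6 = 5/6
not (v implies v) implies (v implies (u iff w)) = 0 implies 5/6 = 1
not ((not u and u) implies not u) and (not (v implies v) implies (v implies (u iff w))) = 0 and 1 = 0
((((v implies u) implies (w or w)) or not (u implies w)) implies ((not ((v and w) and u) and not (v and u)) iff ((((u iff u) implies v) or (u implies (u implies u))) iff (((w implies u) and w) implies (u iff w))))) implies (not ((not u and u) implies not u) and (not (v implies v) implies (v implies (u iff w)))) = 2/3 implies 0 = 1/3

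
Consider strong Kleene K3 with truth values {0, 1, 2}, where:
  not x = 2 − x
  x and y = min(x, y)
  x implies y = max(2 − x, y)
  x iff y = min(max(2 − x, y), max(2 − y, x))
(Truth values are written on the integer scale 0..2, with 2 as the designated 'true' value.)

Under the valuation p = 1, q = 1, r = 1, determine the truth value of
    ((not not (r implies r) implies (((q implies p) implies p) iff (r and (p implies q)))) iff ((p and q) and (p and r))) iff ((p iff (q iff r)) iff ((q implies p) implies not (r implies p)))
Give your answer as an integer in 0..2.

1

r implies r = 1 implies 1 = 1
not (r implies r) = not 1 = 1
not not (r implies r) = not 1 = 1
q implies p = 1 implies 1 = 1
(q implies p) implies p = 1 implies 1 = 1
p implies q = 1 implies 1 = 1
r and (p implies q) = 1 and 1 = 1
((q implies p) implies p) iff (r and (p implies q)) = 1 iff 1 = 1
not not (r implies r) implies (((q implies p) implies p) iff (r and (p implies q))) = 1 implies 1 = 1
p and q = 1 and 1 = 1
p and r = 1 and 1 = 1
(p and q) and (p and r) = 1 and 1 = 1
(not not (r implies r) implies (((q implies p) implies p) iff (r and (p implies q)))) iff ((p and q) and (p and r)) = 1 iff 1 = 1
q iff r = 1 iff 1 = 1
p iff (q iff r) = 1 iff 1 = 1
q implies p = 1 implies 1 = 1
r implies p = 1 implies 1 = 1
not (r implies p) = not 1 = 1
(q implies p) implies not (r implies p) = 1 implies 1 = 1
(p iff (q iff r)) iff ((q implies p) implies not (r implies p)) = 1 iff 1 = 1
((not not (r implies r) implies (((q implies p) implies p) iff (r and (p implies q)))) iff ((p and q) and (p and r))) iff ((p iff (q iff r)) iff ((q implies p) implies not (r implies p))) = 1 iff 1 = 1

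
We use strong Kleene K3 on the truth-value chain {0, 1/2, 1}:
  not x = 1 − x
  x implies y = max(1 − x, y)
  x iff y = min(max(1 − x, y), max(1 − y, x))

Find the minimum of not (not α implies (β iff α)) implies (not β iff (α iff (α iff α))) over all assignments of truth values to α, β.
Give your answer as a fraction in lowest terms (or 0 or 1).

Take α = 0, β = 1/2:
not α = not 0 = 1
β iff α = 1/2 iff 0 = 1/2
not α implies (β iff α) = 1 implies 1/2 = 1/2
not (not α implies (β iff α)) = not 1/2 = 1/2
not β = not 1/2 = 1/2
α iff α = 0 iff 0 = 1
α iff (α iff α) = 0 iff 1 = 0
not β iff (α iff (α iff α)) = 1/2 iff 0 = 1/2
not (not α implies (β iff α)) implies (not β iff (α iff (α iff α))) = 1/2 implies 1/2 = 1/2
No assignment yields a value below 1/2, so this is the minimum.

1/2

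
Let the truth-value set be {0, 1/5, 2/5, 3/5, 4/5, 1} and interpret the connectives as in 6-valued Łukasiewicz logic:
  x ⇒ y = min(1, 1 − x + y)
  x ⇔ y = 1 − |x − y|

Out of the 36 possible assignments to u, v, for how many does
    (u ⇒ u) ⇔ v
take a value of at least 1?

6

value 1: 6 assignments (counts)
value 4/5: 6 assignments
value 3/5: 6 assignments
value 2/5: 6 assignments
value 1/5: 6 assignments
value 0: 6 assignments
So 6 of the 36 assignments meet the threshold.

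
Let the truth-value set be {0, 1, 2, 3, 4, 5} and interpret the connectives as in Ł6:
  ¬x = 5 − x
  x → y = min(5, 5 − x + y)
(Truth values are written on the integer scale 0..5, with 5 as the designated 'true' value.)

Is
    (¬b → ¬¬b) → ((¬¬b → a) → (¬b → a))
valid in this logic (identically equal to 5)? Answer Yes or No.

Yes

At a = 1, b = 3, for instance:
¬b = ¬3 = 2
¬b = ¬3 = 2
¬¬b = ¬2 = 3
¬b → ¬¬b = 2 → 3 = 5
¬¬b → a = 3 → 1 = 3
¬b → a = 2 → 1 = 4
(¬¬b → a) → (¬b → a) = 3 → 4 = 5
(¬b → ¬¬b) → ((¬¬b → a) → (¬b → a)) = 5 → 5 = 5
and checking the remaining 35 assignments likewise gives ≥ 5 in every case.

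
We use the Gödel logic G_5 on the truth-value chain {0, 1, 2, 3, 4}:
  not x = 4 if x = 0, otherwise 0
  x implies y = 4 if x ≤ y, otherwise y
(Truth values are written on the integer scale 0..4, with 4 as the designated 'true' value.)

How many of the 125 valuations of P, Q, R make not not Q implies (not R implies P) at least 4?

value 4: 109 assignments (counts)
value 3: 4 assignments
value 2: 4 assignments
value 1: 4 assignments
value 0: 4 assignments
So 109 of the 125 assignments meet the threshold.

109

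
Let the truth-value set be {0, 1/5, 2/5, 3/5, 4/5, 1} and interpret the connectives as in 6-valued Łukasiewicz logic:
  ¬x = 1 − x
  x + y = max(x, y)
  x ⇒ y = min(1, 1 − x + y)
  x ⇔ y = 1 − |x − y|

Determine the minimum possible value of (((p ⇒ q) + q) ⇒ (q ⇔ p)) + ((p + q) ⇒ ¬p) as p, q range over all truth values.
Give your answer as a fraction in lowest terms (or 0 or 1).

3/5

Take p = 2/5, q = 1:
p ⇒ q = 2/5 ⇒ 1 = 1
(p ⇒ q) + q = 1 + 1 = 1
q ⇔ p = 1 ⇔ 2/5 = 2/5
((p ⇒ q) + q) ⇒ (q ⇔ p) = 1 ⇒ 2/5 = 2/5
p + q = 2/5 + 1 = 1
¬p = ¬2/5 = 3/5
(p + q) ⇒ ¬p = 1 ⇒ 3/5 = 3/5
(((p ⇒ q) + q) ⇒ (q ⇔ p)) + ((p + q) ⇒ ¬p) = 2/5 + 3/5 = 3/5
No assignment yields a value below 3/5, so this is the minimum.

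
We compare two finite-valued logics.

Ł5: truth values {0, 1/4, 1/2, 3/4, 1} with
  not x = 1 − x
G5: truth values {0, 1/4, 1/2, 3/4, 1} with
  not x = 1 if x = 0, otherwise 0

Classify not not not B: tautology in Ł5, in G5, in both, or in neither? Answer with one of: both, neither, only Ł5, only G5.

In Ł5: at B = 1/4 the value is 3/4 — not a tautology.
In G5: at B = 1/4 the value is 0 — not a tautology.

neither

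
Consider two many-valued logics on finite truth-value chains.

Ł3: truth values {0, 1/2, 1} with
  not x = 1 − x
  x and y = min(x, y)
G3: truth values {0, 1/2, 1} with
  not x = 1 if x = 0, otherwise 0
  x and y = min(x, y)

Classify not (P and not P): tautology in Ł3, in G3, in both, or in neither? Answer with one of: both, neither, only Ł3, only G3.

only G3

In Ł3: at P = 1/2 the value is 1/2 — not a tautology.
In G3: every assignment gives 1 — tautology.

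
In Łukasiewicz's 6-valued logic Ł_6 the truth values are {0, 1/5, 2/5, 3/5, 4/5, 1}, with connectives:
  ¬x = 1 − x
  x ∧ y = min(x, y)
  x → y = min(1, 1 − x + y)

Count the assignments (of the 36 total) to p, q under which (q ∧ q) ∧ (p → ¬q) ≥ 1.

1

value 1: 1 assignment (counts)
value 4/5: 4 assignments
value 3/5: 7 assignments
value 2/5: 9 assignments
value 1/5: 8 assignments
value 0: 7 assignments
So 1 of the 36 assignments meets the threshold.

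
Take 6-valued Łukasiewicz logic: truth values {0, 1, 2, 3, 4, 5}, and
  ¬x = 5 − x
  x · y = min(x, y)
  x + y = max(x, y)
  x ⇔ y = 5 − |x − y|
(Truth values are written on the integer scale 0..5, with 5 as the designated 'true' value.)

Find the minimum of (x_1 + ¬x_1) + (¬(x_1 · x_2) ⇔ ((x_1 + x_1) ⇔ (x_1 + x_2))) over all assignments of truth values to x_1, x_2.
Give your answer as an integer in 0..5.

Take x_1 = 2, x_2 = 2:
¬x_1 = ¬2 = 3
x_1 + ¬x_1 = 2 + 3 = 3
x_1 · x_2 = 2 · 2 = 2
¬(x_1 · x_2) = ¬2 = 3
x_1 + x_1 = 2 + 2 = 2
x_1 + x_2 = 2 + 2 = 2
(x_1 + x_1) ⇔ (x_1 + x_2) = 2 ⇔ 2 = 5
¬(x_1 · x_2) ⇔ ((x_1 + x_1) ⇔ (x_1 + x_2)) = 3 ⇔ 5 = 3
(x_1 + ¬x_1) + (¬(x_1 · x_2) ⇔ ((x_1 + x_1) ⇔ (x_1 + x_2))) = 3 + 3 = 3
No assignment yields a value below 3, so this is the minimum.

3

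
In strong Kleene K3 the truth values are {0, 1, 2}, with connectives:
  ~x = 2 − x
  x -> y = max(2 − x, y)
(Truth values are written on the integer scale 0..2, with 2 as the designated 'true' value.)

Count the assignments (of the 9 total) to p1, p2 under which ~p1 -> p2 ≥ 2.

p1 = 0, p2 = 0 ↦ 0  <
p1 = 0, p2 = 1 ↦ 1  <
p1 = 0, p2 = 2 ↦ 2  ≥
p1 = 1, p2 = 0 ↦ 1  <
p1 = 1, p2 = 1 ↦ 1  <
p1 = 1, p2 = 2 ↦ 2  ≥
p1 = 2, p2 = 0 ↦ 2  ≥
p1 = 2, p2 = 1 ↦ 2  ≥
p1 = 2, p2 = 2 ↦ 2  ≥
So 5 of the 9 assignments meet the threshold.

5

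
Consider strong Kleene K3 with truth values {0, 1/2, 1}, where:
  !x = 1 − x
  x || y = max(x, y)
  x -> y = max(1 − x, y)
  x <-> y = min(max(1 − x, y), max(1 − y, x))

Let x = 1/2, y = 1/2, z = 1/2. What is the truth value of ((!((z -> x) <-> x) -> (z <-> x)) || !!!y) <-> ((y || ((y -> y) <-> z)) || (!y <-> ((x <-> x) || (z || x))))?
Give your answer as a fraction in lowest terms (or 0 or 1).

1/2

z -> x = 1/2 -> 1/2 = 1/2
(z -> x) <-> x = 1/2 <-> 1/2 = 1/2
!((z -> x) <-> x) = !1/2 = 1/2
z <-> x = 1/2 <-> 1/2 = 1/2
!((z -> x) <-> x) -> (z <-> x) = 1/2 -> 1/2 = 1/2
!y = !1/2 = 1/2
!!y = !1/2 = 1/2
!!!y = !1/2 = 1/2
(!((z -> x) <-> x) -> (z <-> x)) || !!!y = 1/2 || 1/2 = 1/2
y -> y = 1/2 -> 1/2 = 1/2
(y -> y) <-> z = 1/2 <-> 1/2 = 1/2
y || ((y -> y) <-> z) = 1/2 || 1/2 = 1/2
!y = !1/2 = 1/2
x <-> x = 1/2 <-> 1/2 = 1/2
z || x = 1/2 || 1/2 = 1/2
(x <-> x) || (z || x) = 1/2 || 1/2 = 1/2
!y <-> ((x <-> x) || (z || x)) = 1/2 <-> 1/2 = 1/2
(y || ((y -> y) <-> z)) || (!y <-> ((x <-> x) || (z || x))) = 1/2 || 1/2 = 1/2
((!((z -> x) <-> x) -> (z <-> x)) || !!!y) <-> ((y || ((y -> y) <-> z)) || (!y <-> ((x <-> x) || (z || x)))) = 1/2 <-> 1/2 = 1/2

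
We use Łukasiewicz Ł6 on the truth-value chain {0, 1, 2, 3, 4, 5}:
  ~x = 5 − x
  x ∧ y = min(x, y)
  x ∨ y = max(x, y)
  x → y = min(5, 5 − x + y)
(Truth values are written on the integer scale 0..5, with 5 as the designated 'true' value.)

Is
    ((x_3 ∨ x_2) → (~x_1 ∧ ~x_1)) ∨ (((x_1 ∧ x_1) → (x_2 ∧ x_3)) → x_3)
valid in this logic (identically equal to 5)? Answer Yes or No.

Counterexample: take x_1 = 1, x_2 = 5, x_3 = 0.
x_3 ∨ x_2 = 0 ∨ 5 = 5
~x_1 = ~1 = 4
~x_1 = ~1 = 4
~x_1 ∧ ~x_1 = 4 ∧ 4 = 4
(x_3 ∨ x_2) → (~x_1 ∧ ~x_1) = 5 → 4 = 4
x_1 ∧ x_1 = 1 ∧ 1 = 1
x_2 ∧ x_3 = 5 ∧ 0 = 0
(x_1 ∧ x_1) → (x_2 ∧ x_3) = 1 → 0 = 4
((x_1 ∧ x_1) → (x_2 ∧ x_3)) → x_3 = 4 → 0 = 1
((x_3 ∨ x_2) → (~x_1 ∧ ~x_1)) ∨ (((x_1 ∧ x_1) → (x_2 ∧ x_3)) → x_3) = 4 ∨ 1 = 4
This gives 4 ≠ 5.

No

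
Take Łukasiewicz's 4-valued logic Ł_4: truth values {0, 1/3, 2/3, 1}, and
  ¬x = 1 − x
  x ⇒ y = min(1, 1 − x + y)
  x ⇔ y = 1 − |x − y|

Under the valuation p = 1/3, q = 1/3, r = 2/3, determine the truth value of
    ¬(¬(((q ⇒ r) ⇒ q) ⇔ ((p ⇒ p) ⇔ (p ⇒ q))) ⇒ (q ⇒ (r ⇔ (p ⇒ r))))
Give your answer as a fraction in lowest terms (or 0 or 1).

q ⇒ r = 1/3 ⇒ 2/3 = 1
(q ⇒ r) ⇒ q = 1 ⇒ 1/3 = 1/3
p ⇒ p = 1/3 ⇒ 1/3 = 1
p ⇒ q = 1/3 ⇒ 1/3 = 1
(p ⇒ p) ⇔ (p ⇒ q) = 1 ⇔ 1 = 1
((q ⇒ r) ⇒ q) ⇔ ((p ⇒ p) ⇔ (p ⇒ q)) = 1/3 ⇔ 1 = 1/3
¬(((q ⇒ r) ⇒ q) ⇔ ((p ⇒ p) ⇔ (p ⇒ q))) = ¬1/3 = 2/3
p ⇒ r = 1/3 ⇒ 2/3 = 1
r ⇔ (p ⇒ r) = 2/3 ⇔ 1 = 2/3
q ⇒ (r ⇔ (p ⇒ r)) = 1/3 ⇒ 2/3 = 1
¬(((q ⇒ r) ⇒ q) ⇔ ((p ⇒ p) ⇔ (p ⇒ q))) ⇒ (q ⇒ (r ⇔ (p ⇒ r))) = 2/3 ⇒ 1 = 1
¬(¬(((q ⇒ r) ⇒ q) ⇔ ((p ⇒ p) ⇔ (p ⇒ q))) ⇒ (q ⇒ (r ⇔ (p ⇒ r)))) = ¬1 = 0

0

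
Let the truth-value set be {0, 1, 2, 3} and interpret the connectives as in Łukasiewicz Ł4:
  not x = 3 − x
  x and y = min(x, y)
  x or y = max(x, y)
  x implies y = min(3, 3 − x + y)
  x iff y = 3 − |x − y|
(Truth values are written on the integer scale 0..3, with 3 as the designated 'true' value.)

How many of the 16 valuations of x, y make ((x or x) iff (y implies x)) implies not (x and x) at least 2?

11

x = 0, y = 0 ↦ 3  ≥
x = 0, y = 1 ↦ 3  ≥
x = 0, y = 2 ↦ 3  ≥
x = 0, y = 3 ↦ 3  ≥
x = 1, y = 0 ↦ 3  ≥
x = 1, y = 1 ↦ 3  ≥
x = 1, y = 2 ↦ 3  ≥
x = 1, y = 3 ↦ 2  ≥
x = 2, y = 0 ↦ 2  ≥
x = 2, y = 1 ↦ 2  ≥
x = 2, y = 2 ↦ 2  ≥
x = 2, y = 3 ↦ 1  <
x = 3, y = 0 ↦ 0  <
x = 3, y = 1 ↦ 0  <
x = 3, y = 2 ↦ 0  <
x = 3, y = 3 ↦ 0  <
So 11 of the 16 assignments meet the threshold.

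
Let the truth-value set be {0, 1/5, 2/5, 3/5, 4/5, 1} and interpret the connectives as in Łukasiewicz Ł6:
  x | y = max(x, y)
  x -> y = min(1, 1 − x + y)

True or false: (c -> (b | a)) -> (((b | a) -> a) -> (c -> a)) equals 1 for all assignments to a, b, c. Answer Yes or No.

Yes

At a = 0, b = 3/5, c = 1/5, for instance:
b | a = 3/5 | 0 = 3/5
c -> (b | a) = 1/5 -> 3/5 = 1
(b | a) -> a = 3/5 -> 0 = 2/5
c -> a = 1/5 -> 0 = 4/5
((b | a) -> a) -> (c -> a) = 2/5 -> 4/5 = 1
(c -> (b | a)) -> (((b | a) -> a) -> (c -> a)) = 1 -> 1 = 1
and checking the remaining 215 assignments likewise gives ≥ 1 in every case.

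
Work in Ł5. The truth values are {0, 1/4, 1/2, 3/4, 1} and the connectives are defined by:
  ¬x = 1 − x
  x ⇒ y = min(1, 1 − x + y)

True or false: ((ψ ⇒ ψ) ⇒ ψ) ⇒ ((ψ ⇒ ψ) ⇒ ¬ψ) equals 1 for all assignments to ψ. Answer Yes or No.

No

Counterexample: take ψ = 3/4.
ψ ⇒ ψ = 3/4 ⇒ 3/4 = 1
(ψ ⇒ ψ) ⇒ ψ = 1 ⇒ 3/4 = 3/4
ψ ⇒ ψ = 3/4 ⇒ 3/4 = 1
¬ψ = ¬3/4 = 1/4
(ψ ⇒ ψ) ⇒ ¬ψ = 1 ⇒ 1/4 = 1/4
((ψ ⇒ ψ) ⇒ ψ) ⇒ ((ψ ⇒ ψ) ⇒ ¬ψ) = 3/4 ⇒ 1/4 = 1/2
This gives 1/2 ≠ 1.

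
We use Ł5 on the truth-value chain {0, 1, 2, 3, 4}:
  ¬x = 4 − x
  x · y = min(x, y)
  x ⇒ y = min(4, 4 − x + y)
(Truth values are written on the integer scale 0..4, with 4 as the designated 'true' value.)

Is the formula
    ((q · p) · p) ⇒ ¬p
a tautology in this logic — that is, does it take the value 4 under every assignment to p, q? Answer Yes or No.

No

Counterexample: take p = 3, q = 2.
q · p = 2 · 3 = 2
(q · p) · p = 2 · 3 = 2
¬p = ¬3 = 1
((q · p) · p) ⇒ ¬p = 2 ⇒ 1 = 3
This gives 3 ≠ 4.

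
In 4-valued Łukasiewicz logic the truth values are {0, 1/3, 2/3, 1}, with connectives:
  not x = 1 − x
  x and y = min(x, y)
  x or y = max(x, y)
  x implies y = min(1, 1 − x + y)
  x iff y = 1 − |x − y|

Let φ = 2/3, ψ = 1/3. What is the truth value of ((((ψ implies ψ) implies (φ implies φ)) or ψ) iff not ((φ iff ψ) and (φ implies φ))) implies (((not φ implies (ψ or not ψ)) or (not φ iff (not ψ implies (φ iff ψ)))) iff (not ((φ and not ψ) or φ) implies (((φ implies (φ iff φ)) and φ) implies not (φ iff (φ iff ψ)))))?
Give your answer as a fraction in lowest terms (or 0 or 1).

ψ implies ψ = 1/3 implies 1/3 = 1
φ implies φ = 2/3 implies 2/3 = 1
(ψ implies ψ) implies (φ implies φ) = 1 implies 1 = 1
((ψ implies ψ) implies (φ implies φ)) or ψ = 1 or 1/3 = 1
φ iff ψ = 2/3 iff 1/3 = 2/3
φ implies φ = 2/3 implies 2/3 = 1
(φ iff ψ) and (φ implies φ) = 2/3 and 1 = 2/3
not ((φ iff ψ) and (φ implies φ)) = not 2/3 = 1/3
(((ψ implies ψ) implies (φ implies φ)) or ψ) iff not ((φ iff ψ) and (φ implies φ)) = 1 iff 1/3 = 1/3
not φ = not 2/3 = 1/3
not ψ = not 1/3 = 2/3
ψ or not ψ = 1/3 or 2/3 = 2/3
not φ implies (ψ or not ψ) = 1/3 implies 2/3 = 1
not φ = not 2/3 = 1/3
not ψ = not 1/3 = 2/3
φ iff ψ = 2/3 iff 1/3 = 2/3
not ψ implies (φ iff ψ) = 2/3 implies 2/3 = 1
not φ iff (not ψ implies (φ iff ψ)) = 1/3 iff 1 = 1/3
(not φ implies (ψ or not ψ)) or (not φ iff (not ψ implies (φ iff ψ))) = 1 or 1/3 = 1
not ψ = not 1/3 = 2/3
φ and not ψ = 2/3 and 2/3 = 2/3
(φ and not ψ) or φ = 2/3 or 2/3 = 2/3
not ((φ and not ψ) or φ) = not 2/3 = 1/3
φ iff φ = 2/3 iff 2/3 = 1
φ implies (φ iff φ) = 2/3 implies 1 = 1
(φ implies (φ iff φ)) and φ = 1 and 2/3 = 2/3
φ iff ψ = 2/3 iff 1/3 = 2/3
φ iff (φ iff ψ) = 2/3 iff 2/3 = 1
not (φ iff (φ iff ψ)) = not 1 = 0
((φ implies (φ iff φ)) and φ) implies not (φ iff (φ iff ψ)) = 2/3 implies 0 = 1/3
not ((φ and not ψ) or φ) implies (((φ implies (φ iff φ)) and φ) implies not (φ iff (φ iff ψ))) = 1/3 implies 1/3 = 1
((not φ implies (ψ or not ψ)) or (not φ iff (not ψ implies (φ iff ψ)))) iff (not ((φ and not ψ) or φ) implies (((φ implies (φ iff φ)) and φ) implies not (φ iff (φ iff ψ)))) = 1 iff 1 = 1
((((ψ implies ψ) implies (φ implies φ)) or ψ) iff not ((φ iff ψ) and (φ implies φ))) implies (((not φ implies (ψ or not ψ)) or (not φ iff (not ψ implies (φ iff ψ)))) iff (not ((φ and not ψ) or φ) implies (((φ implies (φ iff φ)) and φ) implies not (φ iff (φ iff ψ))))) = 1/3 implies 1 = 1

1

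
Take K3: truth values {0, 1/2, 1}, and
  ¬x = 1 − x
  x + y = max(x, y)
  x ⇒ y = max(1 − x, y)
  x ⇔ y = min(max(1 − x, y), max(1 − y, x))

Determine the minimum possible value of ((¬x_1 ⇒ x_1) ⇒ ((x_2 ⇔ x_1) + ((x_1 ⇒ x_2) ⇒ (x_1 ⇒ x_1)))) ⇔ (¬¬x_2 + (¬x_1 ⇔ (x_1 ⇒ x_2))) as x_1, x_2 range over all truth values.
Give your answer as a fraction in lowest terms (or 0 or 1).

Take x_1 = 1/2, x_2 = 0:
¬x_1 = ¬1/2 = 1/2
¬x_1 ⇒ x_1 = 1/2 ⇒ 1/2 = 1/2
x_2 ⇔ x_1 = 0 ⇔ 1/2 = 1/2
x_1 ⇒ x_2 = 1/2 ⇒ 0 = 1/2
x_1 ⇒ x_1 = 1/2 ⇒ 1/2 = 1/2
(x_1 ⇒ x_2) ⇒ (x_1 ⇒ x_1) = 1/2 ⇒ 1/2 = 1/2
(x_2 ⇔ x_1) + ((x_1 ⇒ x_2) ⇒ (x_1 ⇒ x_1)) = 1/2 + 1/2 = 1/2
(¬x_1 ⇒ x_1) ⇒ ((x_2 ⇔ x_1) + ((x_1 ⇒ x_2) ⇒ (x_1 ⇒ x_1))) = 1/2 ⇒ 1/2 = 1/2
¬x_2 = ¬0 = 1
¬¬x_2 = ¬1 = 0
¬x_1 = ¬1/2 = 1/2
x_1 ⇒ x_2 = 1/2 ⇒ 0 = 1/2
¬x_1 ⇔ (x_1 ⇒ x_2) = 1/2 ⇔ 1/2 = 1/2
¬¬x_2 + (¬x_1 ⇔ (x_1 ⇒ x_2)) = 0 + 1/2 = 1/2
((¬x_1 ⇒ x_1) ⇒ ((x_2 ⇔ x_1) + ((x_1 ⇒ x_2) ⇒ (x_1 ⇒ x_1)))) ⇔ (¬¬x_2 + (¬x_1 ⇔ (x_1 ⇒ x_2))) = 1/2 ⇔ 1/2 = 1/2
No assignment yields a value below 1/2, so this is the minimum.

1/2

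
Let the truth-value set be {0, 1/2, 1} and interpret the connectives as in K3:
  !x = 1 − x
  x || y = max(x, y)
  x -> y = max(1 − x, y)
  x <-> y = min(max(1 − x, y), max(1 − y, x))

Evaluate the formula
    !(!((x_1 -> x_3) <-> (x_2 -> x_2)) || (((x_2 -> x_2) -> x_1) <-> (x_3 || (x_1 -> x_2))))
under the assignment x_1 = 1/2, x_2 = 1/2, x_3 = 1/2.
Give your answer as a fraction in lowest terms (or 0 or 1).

x_1 -> x_3 = 1/2 -> 1/2 = 1/2
x_2 -> x_2 = 1/2 -> 1/2 = 1/2
(x_1 -> x_3) <-> (x_2 -> x_2) = 1/2 <-> 1/2 = 1/2
!((x_1 -> x_3) <-> (x_2 -> x_2)) = !1/2 = 1/2
x_2 -> x_2 = 1/2 -> 1/2 = 1/2
(x_2 -> x_2) -> x_1 = 1/2 -> 1/2 = 1/2
x_1 -> x_2 = 1/2 -> 1/2 = 1/2
x_3 || (x_1 -> x_2) = 1/2 || 1/2 = 1/2
((x_2 -> x_2) -> x_1) <-> (x_3 || (x_1 -> x_2)) = 1/2 <-> 1/2 = 1/2
!((x_1 -> x_3) <-> (x_2 -> x_2)) || (((x_2 -> x_2) -> x_1) <-> (x_3 || (x_1 -> x_2))) = 1/2 || 1/2 = 1/2
!(!((x_1 -> x_3) <-> (x_2 -> x_2)) || (((x_2 -> x_2) -> x_1) <-> (x_3 || (x_1 -> x_2)))) = !1/2 = 1/2

1/2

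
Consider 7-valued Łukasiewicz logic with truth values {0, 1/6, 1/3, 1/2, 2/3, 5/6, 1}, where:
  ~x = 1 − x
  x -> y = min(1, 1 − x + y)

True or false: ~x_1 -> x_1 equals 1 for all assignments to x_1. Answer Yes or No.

No

Counterexample: take x_1 = 0.
~x_1 = ~0 = 1
~x_1 -> x_1 = 1 -> 0 = 0
This gives 0 ≠ 1.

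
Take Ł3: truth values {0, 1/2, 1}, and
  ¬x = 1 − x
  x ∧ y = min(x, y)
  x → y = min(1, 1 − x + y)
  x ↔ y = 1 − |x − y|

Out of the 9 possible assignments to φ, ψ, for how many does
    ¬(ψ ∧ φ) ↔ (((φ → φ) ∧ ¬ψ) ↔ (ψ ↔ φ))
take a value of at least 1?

6

φ = 0, ψ = 0 ↦ 1  ≥
φ = 0, ψ = 1/2 ↦ 1  ≥
φ = 0, ψ = 1 ↦ 1  ≥
φ = 1/2, ψ = 0 ↦ 1/2  <
φ = 1/2, ψ = 1/2 ↦ 1  ≥
φ = 1/2, ψ = 1 ↦ 1  ≥
φ = 1, ψ = 0 ↦ 0  <
φ = 1, ψ = 1/2 ↦ 1/2  <
φ = 1, ψ = 1 ↦ 1  ≥
So 6 of the 9 assignments meet the threshold.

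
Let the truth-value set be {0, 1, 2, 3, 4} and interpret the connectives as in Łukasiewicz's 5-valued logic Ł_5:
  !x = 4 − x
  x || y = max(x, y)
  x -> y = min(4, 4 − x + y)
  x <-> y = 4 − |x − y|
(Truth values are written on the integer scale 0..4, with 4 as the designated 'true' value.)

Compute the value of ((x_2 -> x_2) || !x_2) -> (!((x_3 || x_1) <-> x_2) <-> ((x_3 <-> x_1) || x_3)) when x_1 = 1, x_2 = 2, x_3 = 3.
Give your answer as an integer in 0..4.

x_2 -> x_2 = 2 -> 2 = 4
!x_2 = !2 = 2
(x_2 -> x_2) || !x_2 = 4 || 2 = 4
x_3 || x_1 = 3 || 1 = 3
(x_3 || x_1) <-> x_2 = 3 <-> 2 = 3
!((x_3 || x_1) <-> x_2) = !3 = 1
x_3 <-> x_1 = 3 <-> 1 = 2
(x_3 <-> x_1) || x_3 = 2 || 3 = 3
!((x_3 || x_1) <-> x_2) <-> ((x_3 <-> x_1) || x_3) = 1 <-> 3 = 2
((x_2 -> x_2) || !x_2) -> (!((x_3 || x_1) <-> x_2) <-> ((x_3 <-> x_1) || x_3)) = 4 -> 2 = 2

2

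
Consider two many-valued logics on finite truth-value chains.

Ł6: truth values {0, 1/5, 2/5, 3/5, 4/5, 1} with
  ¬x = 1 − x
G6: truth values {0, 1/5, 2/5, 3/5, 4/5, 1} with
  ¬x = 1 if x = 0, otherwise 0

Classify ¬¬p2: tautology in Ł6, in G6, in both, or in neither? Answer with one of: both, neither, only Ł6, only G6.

In Ł6: at p2 = 0 the value is 0 — not a tautology.
In G6: at p2 = 0 the value is 0 — not a tautology.

neither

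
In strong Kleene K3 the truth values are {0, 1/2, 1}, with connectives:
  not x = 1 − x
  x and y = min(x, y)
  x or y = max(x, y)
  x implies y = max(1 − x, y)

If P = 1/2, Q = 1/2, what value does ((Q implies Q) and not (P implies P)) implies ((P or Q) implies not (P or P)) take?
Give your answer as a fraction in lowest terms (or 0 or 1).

Q implies Q = 1/2 implies 1/2 = 1/2
P implies P = 1/2 implies 1/2 = 1/2
not (P implies P) = not 1/2 = 1/2
(Q implies Q) and not (P implies P) = 1/2 and 1/2 = 1/2
P or Q = 1/2 or 1/2 = 1/2
P or P = 1/2 or 1/2 = 1/2
not (P or P) = not 1/2 = 1/2
(P or Q) implies not (P or P) = 1/2 implies 1/2 = 1/2
((Q implies Q) and not (P implies P)) implies ((P or Q) implies not (P or P)) = 1/2 implies 1/2 = 1/2

1/2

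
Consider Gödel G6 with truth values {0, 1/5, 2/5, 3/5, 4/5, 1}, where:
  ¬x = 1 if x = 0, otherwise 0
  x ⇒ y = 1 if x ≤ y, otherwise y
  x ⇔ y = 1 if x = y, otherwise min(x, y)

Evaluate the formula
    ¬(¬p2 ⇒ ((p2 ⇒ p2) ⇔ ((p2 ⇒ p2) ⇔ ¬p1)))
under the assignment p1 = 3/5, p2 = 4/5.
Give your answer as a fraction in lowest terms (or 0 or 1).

0

¬p2 = ¬4/5 = 0
p2 ⇒ p2 = 4/5 ⇒ 4/5 = 1
p2 ⇒ p2 = 4/5 ⇒ 4/5 = 1
¬p1 = ¬3/5 = 0
(p2 ⇒ p2) ⇔ ¬p1 = 1 ⇔ 0 = 0
(p2 ⇒ p2) ⇔ ((p2 ⇒ p2) ⇔ ¬p1) = 1 ⇔ 0 = 0
¬p2 ⇒ ((p2 ⇒ p2) ⇔ ((p2 ⇒ p2) ⇔ ¬p1)) = 0 ⇒ 0 = 1
¬(¬p2 ⇒ ((p2 ⇒ p2) ⇔ ((p2 ⇒ p2) ⇔ ¬p1))) = ¬1 = 0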